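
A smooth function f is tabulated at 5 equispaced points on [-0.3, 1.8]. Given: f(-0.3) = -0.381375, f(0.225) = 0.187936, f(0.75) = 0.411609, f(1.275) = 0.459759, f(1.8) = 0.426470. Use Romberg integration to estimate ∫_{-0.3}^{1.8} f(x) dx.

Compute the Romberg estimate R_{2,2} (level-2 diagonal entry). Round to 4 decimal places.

0.6062

R_{0,0} (trapezoid, 1 panel, h=2.1000): 0.047350
R_{1,0} (trapezoid, 2 panels, h=1.0500): 0.455864
R_{2,0} (trapezoid, 4 panels, h=0.5250): 0.567972
R_{1,1} = 0.455864 + (0.455864 − 0.047350)/3 = 0.592035
R_{2,1} = 0.567972 + (0.567972 − 0.455864)/3 = 0.605341
R_{2,2} = 0.605341 + (0.605341 − 0.592035)/15 = 0.606228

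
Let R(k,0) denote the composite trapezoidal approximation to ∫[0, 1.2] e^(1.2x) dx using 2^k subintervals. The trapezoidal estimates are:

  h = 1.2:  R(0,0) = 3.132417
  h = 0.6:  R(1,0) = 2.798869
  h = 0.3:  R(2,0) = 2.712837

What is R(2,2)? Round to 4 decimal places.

Richardson extrapolation on the trapezoidal column (denominator 4−1=3):
R(1,1) = (4·2.798869 − 3.132417) / 3 = 2.687686
R(2,1) = 2.712837 + (2.712837 − 2.798869)/3 = 2.684160
R(2,2) = (16·2.684160 − 2.687686) / 15 = 2.683925

2.6839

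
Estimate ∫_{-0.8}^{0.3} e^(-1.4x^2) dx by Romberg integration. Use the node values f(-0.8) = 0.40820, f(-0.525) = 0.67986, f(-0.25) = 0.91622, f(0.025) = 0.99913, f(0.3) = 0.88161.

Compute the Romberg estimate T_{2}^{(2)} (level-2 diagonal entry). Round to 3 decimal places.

T_{0}^{(0)} (trapezoid, 1 panel, h=1.1000): 0.70940
T_{1}^{(0)} (trapezoid, 2 panels, h=0.5500): 0.85862
T_{2}^{(0)} (trapezoid, 4 panels, h=0.2750): 0.89103
T_{1}^{(1)} = 0.85862 + (0.85862 − 0.70940)/3 = 0.90836
T_{2}^{(1)} = 0.89103 + (0.89103 − 0.85862)/3 = 0.90183
T_{2}^{(2)} = 0.90183 + (0.90183 − 0.90836)/15 = 0.90139

0.901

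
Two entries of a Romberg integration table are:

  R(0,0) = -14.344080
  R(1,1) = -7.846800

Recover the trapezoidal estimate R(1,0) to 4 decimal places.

-9.4711

From R(1,1) = (4·R(1,0) − R(0,0))/3, solve for R(1,0):
4·R(1,0) = 3·(-7.846800) + (-14.344080) = -37.884480
R(1,0) = -9.471120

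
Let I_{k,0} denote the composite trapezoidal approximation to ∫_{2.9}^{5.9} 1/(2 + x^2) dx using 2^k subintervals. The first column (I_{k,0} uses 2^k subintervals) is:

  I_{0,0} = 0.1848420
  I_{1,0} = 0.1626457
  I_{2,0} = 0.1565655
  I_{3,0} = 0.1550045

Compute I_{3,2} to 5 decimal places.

I_{2,1} = 0.1565655 + (0.1565655 − 0.1626457)/3 = 0.1545388
I_{3,1} = (4·0.1550045 − 0.1565655) / 3 = 0.1544842
I_{3,2} = 0.1544842 + (0.1544842 − 0.1545388)/15 = 0.1544806

0.15448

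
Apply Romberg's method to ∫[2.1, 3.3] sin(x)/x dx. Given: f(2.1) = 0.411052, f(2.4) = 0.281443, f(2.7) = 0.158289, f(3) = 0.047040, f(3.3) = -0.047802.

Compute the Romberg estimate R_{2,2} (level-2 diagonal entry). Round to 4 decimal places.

R_{0,0} (trapezoid, 1 panel, h=1.2000): 0.217950
R_{1,0} (trapezoid, 2 panels, h=0.6000): 0.203948
R_{2,0} (trapezoid, 4 panels, h=0.3000): 0.200519
R_{1,1} = 0.203948 + (0.203948 − 0.217950)/3 = 0.199281
R_{2,1} = 0.200519 + (0.200519 − 0.203948)/3 = 0.199376
R_{2,2} = 0.199376 + (0.199376 − 0.199281)/15 = 0.199382

0.1994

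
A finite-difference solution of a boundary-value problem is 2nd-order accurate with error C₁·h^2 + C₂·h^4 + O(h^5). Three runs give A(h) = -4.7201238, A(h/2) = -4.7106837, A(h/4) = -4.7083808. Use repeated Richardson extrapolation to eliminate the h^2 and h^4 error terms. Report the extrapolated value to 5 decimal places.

First eliminate the h^2 term (factor 2^2 = 4):
  B₁ = (4·(-4.7106837) − (-4.7201238))/3 = -4.7075370
  B₂ = (4·(-4.7083808) − (-4.7106837))/3 = -4.7076132
Then eliminate the h^4 term (factor 2^4 = 16):
  (16·(-4.7076132) − (-4.7075370))/15 = -4.7076183

-4.70762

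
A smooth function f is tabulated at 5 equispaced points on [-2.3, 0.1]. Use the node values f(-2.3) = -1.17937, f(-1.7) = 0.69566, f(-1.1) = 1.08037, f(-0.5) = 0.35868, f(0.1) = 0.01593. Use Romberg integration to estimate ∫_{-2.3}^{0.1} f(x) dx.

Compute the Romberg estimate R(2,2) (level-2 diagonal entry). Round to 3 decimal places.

R(0,0) (trapezoid, 1 panel, h=2.4000): -1.39613
R(1,0) (trapezoid, 2 panels, h=1.2000): 0.59838
R(2,0) (trapezoid, 4 panels, h=0.6000): 0.93179
R(1,1) = 0.59838 + (0.59838 − (-1.39613))/3 = 1.26322
R(2,1) = 0.93179 + (0.93179 − 0.59838)/3 = 1.04293
R(2,2) = 1.04293 + (1.04293 − 1.26322)/15 = 1.02824

1.028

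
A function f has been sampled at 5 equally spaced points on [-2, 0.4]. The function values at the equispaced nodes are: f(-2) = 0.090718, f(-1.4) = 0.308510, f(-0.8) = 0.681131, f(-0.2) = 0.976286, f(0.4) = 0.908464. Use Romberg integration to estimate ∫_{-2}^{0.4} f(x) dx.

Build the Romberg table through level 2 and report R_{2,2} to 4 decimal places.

1.5008

R_{0,0} (trapezoid, 1 panel, h=2.4000): 1.199018
R_{1,0} (trapezoid, 2 panels, h=1.2000): 1.416866
R_{2,0} (trapezoid, 4 panels, h=0.6000): 1.479311
R_{1,1} = 1.416866 + (1.416866 − 1.199018)/3 = 1.489482
R_{2,1} = 1.479311 + (1.479311 − 1.416866)/3 = 1.500126
R_{2,2} = 1.500126 + (1.500126 − 1.489482)/15 = 1.500836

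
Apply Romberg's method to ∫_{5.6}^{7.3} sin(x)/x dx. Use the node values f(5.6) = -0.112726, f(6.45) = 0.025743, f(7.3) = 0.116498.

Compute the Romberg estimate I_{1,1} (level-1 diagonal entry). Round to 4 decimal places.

0.0302

I_{0,0} (trapezoid, 1 panel, h=1.7000): 0.003206
I_{1,0} (trapezoid, 2 panels, h=0.8500): 0.023485
I_{1,1} = 0.023485 + (0.023485 − 0.003206)/3 = 0.030245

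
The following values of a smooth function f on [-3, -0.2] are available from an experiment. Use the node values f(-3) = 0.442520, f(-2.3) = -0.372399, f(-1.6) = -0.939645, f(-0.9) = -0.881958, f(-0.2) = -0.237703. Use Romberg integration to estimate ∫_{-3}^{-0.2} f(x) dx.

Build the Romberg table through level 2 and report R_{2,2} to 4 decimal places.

-1.5550

R_{0,0} (trapezoid, 1 panel, h=2.8000): 0.286744
R_{1,0} (trapezoid, 2 panels, h=1.4000): -1.172131
R_{2,0} (trapezoid, 4 panels, h=0.7000): -1.464115
R_{1,1} = -1.172131 + (-1.172131 − 0.286744)/3 = -1.658423
R_{2,1} = -1.464115 + (-1.464115 − (-1.172131))/3 = -1.561443
R_{2,2} = -1.561443 + (-1.561443 − (-1.658423))/15 = -1.554978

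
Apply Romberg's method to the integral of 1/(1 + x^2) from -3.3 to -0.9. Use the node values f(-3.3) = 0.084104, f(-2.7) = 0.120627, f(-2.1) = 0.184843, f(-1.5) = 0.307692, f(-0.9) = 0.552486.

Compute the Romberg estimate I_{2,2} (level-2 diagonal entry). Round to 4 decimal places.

0.5435

I_{0,0} (trapezoid, 1 panel, h=2.4000): 0.763908
I_{1,0} (trapezoid, 2 panels, h=1.2000): 0.603766
I_{2,0} (trapezoid, 4 panels, h=0.6000): 0.558874
I_{1,1} = 0.603766 + (0.603766 − 0.763908)/3 = 0.550385
I_{2,1} = 0.558874 + (0.558874 − 0.603766)/3 = 0.543910
I_{2,2} = 0.543910 + (0.543910 − 0.550385)/15 = 0.543478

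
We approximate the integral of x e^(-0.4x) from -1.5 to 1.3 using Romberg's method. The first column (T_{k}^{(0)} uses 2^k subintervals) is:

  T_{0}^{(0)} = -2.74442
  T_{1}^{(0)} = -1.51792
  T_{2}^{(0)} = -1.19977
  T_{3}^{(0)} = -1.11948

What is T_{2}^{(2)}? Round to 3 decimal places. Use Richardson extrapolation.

Richardson extrapolation on the trapezoidal column (denominator 4−1=3):
T_{1}^{(1)} = -1.51792 + (-1.51792 − (-2.74442))/3 = -1.10909
T_{2}^{(1)} = -1.19977 + (-1.19977 − (-1.51792))/3 = -1.09372
T_{2}^{(2)} = (16·(-1.09372) − (-1.10909)) / 15 = -1.09270

-1.093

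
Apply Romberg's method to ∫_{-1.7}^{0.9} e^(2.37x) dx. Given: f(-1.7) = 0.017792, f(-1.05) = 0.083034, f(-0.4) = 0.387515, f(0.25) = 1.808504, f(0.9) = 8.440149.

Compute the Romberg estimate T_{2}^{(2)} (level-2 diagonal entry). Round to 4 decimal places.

T_{0}^{(0)} (trapezoid, 1 panel, h=2.6000): 10.995323
T_{1}^{(0)} (trapezoid, 2 panels, h=1.3000): 6.001431
T_{2}^{(0)} (trapezoid, 4 panels, h=0.6500): 4.230215
T_{1}^{(1)} = 6.001431 + (6.001431 − 10.995323)/3 = 4.336800
T_{2}^{(1)} = 4.230215 + (4.230215 − 6.001431)/3 = 3.639810
T_{2}^{(2)} = 3.639810 + (3.639810 − 4.336800)/15 = 3.593344

3.5933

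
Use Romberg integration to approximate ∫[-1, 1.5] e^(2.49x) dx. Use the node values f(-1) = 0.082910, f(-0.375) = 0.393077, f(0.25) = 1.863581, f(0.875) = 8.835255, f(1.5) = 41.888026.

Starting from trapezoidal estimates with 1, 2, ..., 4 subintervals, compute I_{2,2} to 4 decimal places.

I_{0,0} (trapezoid, 1 panel, h=2.5000): 52.463670
I_{1,0} (trapezoid, 2 panels, h=1.2500): 28.561311
I_{2,0} (trapezoid, 4 panels, h=0.6250): 20.048363
I_{1,1} = 28.561311 + (28.561311 − 52.463670)/3 = 20.593858
I_{2,1} = 20.048363 + (20.048363 − 28.561311)/3 = 17.210714
I_{2,2} = 17.210714 + (17.210714 − 20.593858)/15 = 16.985171

16.9852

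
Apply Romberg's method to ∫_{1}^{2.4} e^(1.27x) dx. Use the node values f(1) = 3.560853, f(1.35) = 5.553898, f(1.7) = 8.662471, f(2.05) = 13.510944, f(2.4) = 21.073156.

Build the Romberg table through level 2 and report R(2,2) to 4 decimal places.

R(0,0) (trapezoid, 1 panel, h=1.4000): 17.243806
R(1,0) (trapezoid, 2 panels, h=0.7000): 14.685633
R(2,0) (trapezoid, 4 panels, h=0.3500): 14.015511
R(1,1) = 14.685633 + (14.685633 − 17.243806)/3 = 13.832909
R(2,1) = 14.015511 + (14.015511 − 14.685633)/3 = 13.792137
R(2,2) = 13.792137 + (13.792137 − 13.832909)/15 = 13.789419

13.7894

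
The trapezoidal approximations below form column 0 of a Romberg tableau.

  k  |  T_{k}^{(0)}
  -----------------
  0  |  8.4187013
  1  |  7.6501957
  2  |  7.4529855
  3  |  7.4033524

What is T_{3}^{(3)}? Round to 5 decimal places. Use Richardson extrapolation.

T_{1}^{(1)} = (4·7.6501957 − 8.4187013) / 3 = 7.3940272
T_{2}^{(1)} = (4·7.4529855 − 7.6501957) / 3 = 7.3872488
T_{3}^{(1)} = 7.4033524 + (7.4033524 − 7.4529855)/3 = 7.3868080
T_{2}^{(2)} = 7.3872488 + (7.3872488 − 7.3940272)/15 = 7.3867969
T_{3}^{(2)} = (16·7.3868080 − 7.3872488) / 15 = 7.3867786
T_{3}^{(3)} = (64·7.3867786 − 7.3867969) / 63 = 7.3867783
(Column j=1 coincides with Simpson's rule on the same nodes.)

7.38678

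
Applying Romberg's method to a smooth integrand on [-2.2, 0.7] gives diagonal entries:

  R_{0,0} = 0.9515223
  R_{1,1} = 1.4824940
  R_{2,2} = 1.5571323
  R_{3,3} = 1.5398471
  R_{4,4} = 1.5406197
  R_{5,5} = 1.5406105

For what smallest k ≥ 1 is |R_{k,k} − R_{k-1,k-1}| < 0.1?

|R_{1,1} − R_{0,0}| = 0.5309717 ≥ 0.1
|R_{2,2} − R_{1,1}| = 0.0746383 < 0.1

k = 2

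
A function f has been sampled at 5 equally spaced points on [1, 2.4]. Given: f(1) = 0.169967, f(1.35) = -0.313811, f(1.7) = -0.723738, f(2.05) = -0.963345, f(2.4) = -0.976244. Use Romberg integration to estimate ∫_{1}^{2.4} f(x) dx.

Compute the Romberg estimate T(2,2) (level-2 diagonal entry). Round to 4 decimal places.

-0.8586

T(0,0) (trapezoid, 1 panel, h=1.4000): -0.564394
T(1,0) (trapezoid, 2 panels, h=0.7000): -0.788814
T(2,0) (trapezoid, 4 panels, h=0.3500): -0.841411
T(1,1) = -0.788814 + (-0.788814 − (-0.564394))/3 = -0.863621
T(2,1) = -0.841411 + (-0.841411 − (-0.788814))/3 = -0.858943
T(2,2) = -0.858943 + (-0.858943 − (-0.863621))/15 = -0.858631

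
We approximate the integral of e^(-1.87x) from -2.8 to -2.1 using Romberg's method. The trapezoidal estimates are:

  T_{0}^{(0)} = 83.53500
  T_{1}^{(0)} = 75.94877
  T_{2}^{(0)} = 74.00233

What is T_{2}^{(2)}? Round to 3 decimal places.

73.349

Richardson extrapolation on the trapezoidal column (denominator 4−1=3):
T_{1}^{(1)} = (4·75.94877 − 83.53500) / 3 = 73.42003
T_{2}^{(1)} = (4·74.00233 − 75.94877) / 3 = 73.35352
T_{2}^{(2)} = 73.35352 + (73.35352 − 73.42003)/15 = 73.34909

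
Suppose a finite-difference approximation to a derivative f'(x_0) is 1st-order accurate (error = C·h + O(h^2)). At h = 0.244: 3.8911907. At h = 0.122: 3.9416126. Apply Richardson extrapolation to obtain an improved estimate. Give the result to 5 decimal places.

The leading error scales as h; refining by a factor of 2 reduces it by 2^1 = 2.
Extrapolated value = (2·A(h/2) − A(h)) / (2 − 1)
= (2·3.9416126 − 3.8911907) / 1
= 3.9920345 / 1 = 3.9920345

3.99203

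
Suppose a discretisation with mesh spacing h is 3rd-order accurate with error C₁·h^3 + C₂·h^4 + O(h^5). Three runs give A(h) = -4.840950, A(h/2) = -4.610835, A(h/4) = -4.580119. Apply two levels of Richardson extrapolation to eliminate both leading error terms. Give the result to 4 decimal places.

-4.5756

First eliminate the h^3 term (factor 2^3 = 8):
  B₁ = (8·(-4.610835) − (-4.840950))/7 = -4.577961
  B₂ = (8·(-4.580119) − (-4.610835))/7 = -4.575731
Then eliminate the h^4 term (factor 2^4 = 16):
  (16·(-4.575731) − (-4.577961))/15 = -4.575582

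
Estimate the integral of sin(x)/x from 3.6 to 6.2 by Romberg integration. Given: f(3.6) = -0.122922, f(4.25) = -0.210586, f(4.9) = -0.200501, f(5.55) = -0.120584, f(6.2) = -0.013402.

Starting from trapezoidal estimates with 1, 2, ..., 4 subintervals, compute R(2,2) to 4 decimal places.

R(0,0) (trapezoid, 1 panel, h=2.6000): -0.177221
R(1,0) (trapezoid, 2 panels, h=1.3000): -0.349262
R(2,0) (trapezoid, 4 panels, h=0.6500): -0.389891
R(1,1) = -0.349262 + (-0.349262 − (-0.177221))/3 = -0.406609
R(2,1) = -0.389891 + (-0.389891 − (-0.349262))/3 = -0.403434
R(2,2) = -0.403434 + (-0.403434 − (-0.406609))/15 = -0.403222

-0.4032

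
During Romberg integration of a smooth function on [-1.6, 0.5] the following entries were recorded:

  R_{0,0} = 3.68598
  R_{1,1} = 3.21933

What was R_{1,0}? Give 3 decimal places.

From R_{1,1} = (4·R_{1,0} − R_{0,0})/3, solve for R_{1,0}:
4·R_{1,0} = 3·3.21933 + 3.68598 = 13.34397
R_{1,0} = 3.33599

3.336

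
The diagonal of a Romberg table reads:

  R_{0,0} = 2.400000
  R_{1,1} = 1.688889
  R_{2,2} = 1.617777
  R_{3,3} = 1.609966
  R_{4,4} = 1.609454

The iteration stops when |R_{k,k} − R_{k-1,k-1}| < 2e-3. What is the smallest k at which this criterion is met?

|R_{1,1} − R_{0,0}| = 0.711111 ≥ 2e-3
|R_{2,2} − R_{1,1}| = 0.071112 ≥ 2e-3
|R_{3,3} − R_{2,2}| = 0.007811 ≥ 2e-3
|R_{4,4} − R_{3,3}| = 0.000512 < 2e-3

k = 4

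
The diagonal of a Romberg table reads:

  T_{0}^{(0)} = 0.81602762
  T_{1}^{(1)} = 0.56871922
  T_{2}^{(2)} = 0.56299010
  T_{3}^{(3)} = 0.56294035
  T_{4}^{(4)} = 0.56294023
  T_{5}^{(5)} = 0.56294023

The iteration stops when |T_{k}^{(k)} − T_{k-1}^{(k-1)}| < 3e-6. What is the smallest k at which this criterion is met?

|T_{1}^{(1)} − T_{0}^{(0)}| = 0.24730840 ≥ 3e-6
|T_{2}^{(2)} − T_{1}^{(1)}| = 0.00572912 ≥ 3e-6
|T_{3}^{(3)} − T_{2}^{(2)}| = 0.00004975 ≥ 3e-6
|T_{4}^{(4)} − T_{3}^{(3)}| = 0.00000012 < 3e-6

k = 4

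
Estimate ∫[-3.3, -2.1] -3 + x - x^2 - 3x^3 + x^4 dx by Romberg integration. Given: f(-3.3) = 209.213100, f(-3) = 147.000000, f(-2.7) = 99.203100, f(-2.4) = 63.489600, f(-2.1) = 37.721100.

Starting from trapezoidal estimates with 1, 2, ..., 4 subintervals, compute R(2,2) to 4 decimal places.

128.7286

R(0,0) (trapezoid, 1 panel, h=1.2000): 148.160520
R(1,0) (trapezoid, 2 panels, h=0.6000): 133.602120
R(2,0) (trapezoid, 4 panels, h=0.3000): 129.947940
R(1,1) = 133.602120 + (133.602120 − 148.160520)/3 = 128.749320
R(2,1) = 129.947940 + (129.947940 − 133.602120)/3 = 128.729880
R(2,2) = 128.729880 + (128.729880 − 128.749320)/15 = 128.728584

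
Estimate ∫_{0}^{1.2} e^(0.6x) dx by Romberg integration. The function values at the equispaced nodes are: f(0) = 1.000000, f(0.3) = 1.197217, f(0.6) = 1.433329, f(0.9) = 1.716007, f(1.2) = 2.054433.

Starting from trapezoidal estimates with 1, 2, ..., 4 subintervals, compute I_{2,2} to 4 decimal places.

I_{0,0} (trapezoid, 1 panel, h=1.2000): 1.832660
I_{1,0} (trapezoid, 2 panels, h=0.6000): 1.776327
I_{2,0} (trapezoid, 4 panels, h=0.3000): 1.762131
I_{1,1} = 1.776327 + (1.776327 − 1.832660)/3 = 1.757549
I_{2,1} = 1.762131 + (1.762131 − 1.776327)/3 = 1.757399
I_{2,2} = 1.757399 + (1.757399 − 1.757549)/15 = 1.757389

1.7574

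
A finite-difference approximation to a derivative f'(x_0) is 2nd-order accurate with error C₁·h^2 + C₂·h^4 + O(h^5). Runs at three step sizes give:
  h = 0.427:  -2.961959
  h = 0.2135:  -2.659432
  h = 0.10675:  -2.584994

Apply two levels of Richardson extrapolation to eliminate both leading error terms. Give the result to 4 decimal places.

First eliminate the h^2 term (factor 2^2 = 4):
  B₁ = (4·(-2.659432) − (-2.961959))/3 = -2.558590
  B₂ = (4·(-2.584994) − (-2.659432))/3 = -2.560181
Then eliminate the h^4 term (factor 2^4 = 16):
  (16·(-2.560181) − (-2.558590))/15 = -2.560287

-2.5603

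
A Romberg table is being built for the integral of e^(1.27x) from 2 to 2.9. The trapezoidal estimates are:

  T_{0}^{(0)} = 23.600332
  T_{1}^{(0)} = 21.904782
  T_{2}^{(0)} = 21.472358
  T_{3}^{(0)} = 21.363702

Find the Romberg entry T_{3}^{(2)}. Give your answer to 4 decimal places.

Richardson extrapolation on the trapezoidal column (denominator 4−1=3):
T_{2}^{(1)} = 21.472358 + (21.472358 − 21.904782)/3 = 21.328217
T_{3}^{(1)} = (4·21.363702 − 21.472358) / 3 = 21.327483
T_{3}^{(2)} = (16·21.327483 − 21.328217) / 15 = 21.327434

21.3274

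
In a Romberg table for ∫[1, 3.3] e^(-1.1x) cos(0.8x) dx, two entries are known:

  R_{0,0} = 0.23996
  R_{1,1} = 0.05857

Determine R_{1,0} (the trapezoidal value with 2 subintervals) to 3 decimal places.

From R_{1,1} = (4·R_{1,0} − R_{0,0})/3, solve for R_{1,0}:
4·R_{1,0} = 3·0.05857 + 0.23996 = 0.41567
R_{1,0} = 0.10392

0.104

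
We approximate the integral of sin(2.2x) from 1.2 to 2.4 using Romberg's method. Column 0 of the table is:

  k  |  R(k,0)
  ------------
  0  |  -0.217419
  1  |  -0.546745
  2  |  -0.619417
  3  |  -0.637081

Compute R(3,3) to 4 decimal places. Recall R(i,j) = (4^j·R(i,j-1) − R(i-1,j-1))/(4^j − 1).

-0.6429

Richardson extrapolation on the trapezoidal column (denominator 4−1=3):
R(1,1) = (4·(-0.546745) − (-0.217419)) / 3 = -0.656520
R(2,1) = (4·(-0.619417) − (-0.546745)) / 3 = -0.643641
R(3,1) = -0.637081 + (-0.637081 − (-0.619417))/3 = -0.642969
R(2,2) = -0.643641 + (-0.643641 − (-0.656520))/15 = -0.642782
R(3,2) = -0.642969 + (-0.642969 − (-0.643641))/15 = -0.642924
R(3,3) = -0.642924 + (-0.642924 − (-0.642782))/63 = -0.642926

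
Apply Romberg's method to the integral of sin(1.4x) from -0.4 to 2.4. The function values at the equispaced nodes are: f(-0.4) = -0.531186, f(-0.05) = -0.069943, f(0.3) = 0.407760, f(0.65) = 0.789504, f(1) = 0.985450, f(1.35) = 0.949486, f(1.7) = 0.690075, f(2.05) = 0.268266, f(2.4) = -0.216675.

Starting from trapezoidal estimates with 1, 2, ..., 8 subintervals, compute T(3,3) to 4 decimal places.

T(0,0) (trapezoid, 1 panel, h=2.8000): -1.047005
T(1,0) (trapezoid, 2 panels, h=1.4000): 0.856127
T(2,0) (trapezoid, 4 panels, h=0.7000): 1.196548
T(3,0) (trapezoid, 8 panels, h=0.3500): 1.276334
T(1,1) = 0.856127 + (0.856127 − (-1.047005))/3 = 1.490504
T(2,1) = 1.196548 + (1.196548 − 0.856127)/3 = 1.310022
T(3,1) = 1.276334 + (1.276334 − 1.196548)/3 = 1.302929
T(2,2) = 1.310022 + (1.310022 − 1.490504)/15 = 1.297990
T(3,2) = 1.302929 + (1.302929 − 1.310022)/15 = 1.302456
T(3,3) = 1.302456 + (1.302456 − 1.297990)/63 = 1.302527

1.3025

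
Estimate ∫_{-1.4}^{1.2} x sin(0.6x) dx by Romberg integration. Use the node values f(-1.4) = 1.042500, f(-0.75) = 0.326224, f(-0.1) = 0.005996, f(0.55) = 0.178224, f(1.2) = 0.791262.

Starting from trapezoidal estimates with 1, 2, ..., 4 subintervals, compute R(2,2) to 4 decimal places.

0.8392

R(0,0) (trapezoid, 1 panel, h=2.6000): 2.383891
R(1,0) (trapezoid, 2 panels, h=1.3000): 1.199740
R(2,0) (trapezoid, 4 panels, h=0.6500): 0.927761
R(1,1) = 1.199740 + (1.199740 − 2.383891)/3 = 0.805023
R(2,1) = 0.927761 + (0.927761 − 1.199740)/3 = 0.837101
R(2,2) = 0.837101 + (0.837101 − 0.805023)/15 = 0.839240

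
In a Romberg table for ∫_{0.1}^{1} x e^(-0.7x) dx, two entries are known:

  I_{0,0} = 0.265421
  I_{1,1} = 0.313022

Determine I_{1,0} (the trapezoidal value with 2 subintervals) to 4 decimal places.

0.3011

From I_{1,1} = (4·I_{1,0} − I_{0,0})/3, solve for I_{1,0}:
4·I_{1,0} = 3·0.313022 + 0.265421 = 1.204487
I_{1,0} = 0.301122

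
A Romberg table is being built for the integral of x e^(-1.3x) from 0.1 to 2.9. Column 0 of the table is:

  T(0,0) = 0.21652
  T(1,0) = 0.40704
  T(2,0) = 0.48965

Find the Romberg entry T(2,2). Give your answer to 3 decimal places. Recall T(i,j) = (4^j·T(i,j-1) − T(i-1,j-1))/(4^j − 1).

0.520

T(1,1) = 0.40704 + (0.40704 − 0.21652)/3 = 0.47055
T(2,1) = 0.48965 + (0.48965 − 0.40704)/3 = 0.51719
T(2,2) = 0.51719 + (0.51719 − 0.47055)/15 = 0.52030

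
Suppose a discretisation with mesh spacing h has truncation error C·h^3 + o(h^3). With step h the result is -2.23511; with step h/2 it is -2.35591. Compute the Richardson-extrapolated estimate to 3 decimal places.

-2.373

Extrapolated value = (8·A(h/2) − A(h)) / (8 − 1)
= (8·(-2.35591) − (-2.23511)) / 7
= -16.61217 / 7 = -2.37317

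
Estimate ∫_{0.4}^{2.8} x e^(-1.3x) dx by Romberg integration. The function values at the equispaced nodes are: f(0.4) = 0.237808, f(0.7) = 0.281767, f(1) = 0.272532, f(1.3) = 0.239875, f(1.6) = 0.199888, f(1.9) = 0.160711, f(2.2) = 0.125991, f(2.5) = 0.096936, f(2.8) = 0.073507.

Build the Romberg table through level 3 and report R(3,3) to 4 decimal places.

R(0,0) (trapezoid, 1 panel, h=2.4000): 0.373578
R(1,0) (trapezoid, 2 panels, h=1.2000): 0.426655
R(2,0) (trapezoid, 4 panels, h=0.6000): 0.452441
R(3,0) (trapezoid, 8 panels, h=0.3000): 0.460007
R(1,1) = 0.426655 + (0.426655 − 0.373578)/3 = 0.444347
R(2,1) = 0.452441 + (0.452441 − 0.426655)/3 = 0.461036
R(3,1) = 0.460007 + (0.460007 − 0.452441)/3 = 0.462529
R(2,2) = 0.461036 + (0.461036 − 0.444347)/15 = 0.462149
R(3,2) = 0.462529 + (0.462529 − 0.461036)/15 = 0.462629
R(3,3) = 0.462629 + (0.462629 − 0.462149)/63 = 0.462637

0.4626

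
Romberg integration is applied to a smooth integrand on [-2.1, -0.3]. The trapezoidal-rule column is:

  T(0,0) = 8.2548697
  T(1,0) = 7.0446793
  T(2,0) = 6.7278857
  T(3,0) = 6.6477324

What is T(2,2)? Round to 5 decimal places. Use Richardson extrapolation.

T(1,1) = (4·7.0446793 − 8.2548697) / 3 = 6.6412825
T(2,1) = (4·6.7278857 − 7.0446793) / 3 = 6.6222878
T(2,2) = 6.6222878 + (6.6222878 − 6.6412825)/15 = 6.6210215

6.62102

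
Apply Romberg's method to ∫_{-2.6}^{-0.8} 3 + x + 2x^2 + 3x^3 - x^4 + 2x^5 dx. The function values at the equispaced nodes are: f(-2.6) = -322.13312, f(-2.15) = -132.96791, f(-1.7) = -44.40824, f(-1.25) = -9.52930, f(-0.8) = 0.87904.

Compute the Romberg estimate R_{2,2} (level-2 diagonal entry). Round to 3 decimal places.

-146.832

R_{0,0} (trapezoid, 1 panel, h=1.8000): -289.12867
R_{1,0} (trapezoid, 2 panels, h=0.9000): -184.53175
R_{2,0} (trapezoid, 4 panels, h=0.4500): -156.38962
R_{1,1} = -184.53175 + (-184.53175 − (-289.12867))/3 = -149.66611
R_{2,1} = -156.38962 + (-156.38962 − (-184.53175))/3 = -147.00891
R_{2,2} = -147.00891 + (-147.00891 − (-149.66611))/15 = -146.83176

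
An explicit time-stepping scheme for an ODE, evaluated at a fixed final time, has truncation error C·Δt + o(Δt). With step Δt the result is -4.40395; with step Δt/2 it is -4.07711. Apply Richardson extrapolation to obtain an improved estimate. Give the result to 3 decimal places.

Extrapolated value = (2·A(Δt/2) − A(Δt)) / (2 − 1)
= (2·(-4.07711) − (-4.40395)) / 1
= -3.75027 / 1 = -3.75027

-3.750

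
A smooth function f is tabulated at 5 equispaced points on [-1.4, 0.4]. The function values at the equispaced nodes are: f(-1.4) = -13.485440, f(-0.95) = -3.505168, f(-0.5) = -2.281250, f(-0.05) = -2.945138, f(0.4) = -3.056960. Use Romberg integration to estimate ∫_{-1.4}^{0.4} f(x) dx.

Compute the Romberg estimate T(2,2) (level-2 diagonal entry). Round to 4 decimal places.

-6.9916

T(0,0) (trapezoid, 1 panel, h=1.8000): -14.888160
T(1,0) (trapezoid, 2 panels, h=0.9000): -9.497205
T(2,0) (trapezoid, 4 panels, h=0.4500): -7.651240
T(1,1) = -9.497205 + (-9.497205 − (-14.888160))/3 = -7.700220
T(2,1) = -7.651240 + (-7.651240 − (-9.497205))/3 = -7.035918
T(2,2) = -7.035918 + (-7.035918 − (-7.700220))/15 = -6.991631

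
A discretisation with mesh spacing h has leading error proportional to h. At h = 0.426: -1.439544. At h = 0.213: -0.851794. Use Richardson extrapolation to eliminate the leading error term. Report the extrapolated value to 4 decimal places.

Extrapolated value = (2·A(h/2) − A(h)) / (2 − 1)
= (2·(-0.851794) − (-1.439544)) / 1
= -0.264044 / 1 = -0.264044

-0.2640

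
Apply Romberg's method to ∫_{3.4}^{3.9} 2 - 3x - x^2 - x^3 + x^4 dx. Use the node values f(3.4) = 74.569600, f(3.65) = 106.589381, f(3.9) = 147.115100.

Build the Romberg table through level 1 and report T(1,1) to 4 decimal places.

T(0,0) (trapezoid, 1 panel, h=0.5000): 55.421175
T(1,0) (trapezoid, 2 panels, h=0.2500): 54.357933
T(1,1) = 54.357933 + (54.357933 − 55.421175)/3 = 54.003519

54.0035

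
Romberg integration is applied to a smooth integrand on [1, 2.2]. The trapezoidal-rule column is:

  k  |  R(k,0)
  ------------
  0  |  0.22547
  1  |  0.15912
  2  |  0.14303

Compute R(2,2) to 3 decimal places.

R(1,1) = 0.15912 + (0.15912 − 0.22547)/3 = 0.13700
R(2,1) = 0.14303 + (0.14303 − 0.15912)/3 = 0.13767
R(2,2) = 0.13767 + (0.13767 − 0.13700)/15 = 0.13771

0.138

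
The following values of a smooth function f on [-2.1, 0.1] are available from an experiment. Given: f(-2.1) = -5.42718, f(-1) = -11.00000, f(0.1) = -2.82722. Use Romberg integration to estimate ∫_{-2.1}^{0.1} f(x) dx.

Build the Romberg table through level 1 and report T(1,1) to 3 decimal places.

T(0,0) (trapezoid, 1 panel, h=2.2000): -9.07984
T(1,0) (trapezoid, 2 panels, h=1.1000): -16.63992
T(1,1) = -16.63992 + (-16.63992 − (-9.07984))/3 = -19.15995

-19.160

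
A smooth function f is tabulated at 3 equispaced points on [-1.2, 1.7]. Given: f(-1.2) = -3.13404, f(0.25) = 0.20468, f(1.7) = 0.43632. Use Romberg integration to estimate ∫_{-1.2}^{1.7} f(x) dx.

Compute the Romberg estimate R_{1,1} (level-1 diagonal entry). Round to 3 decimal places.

-0.908

R_{0,0} (trapezoid, 1 panel, h=2.9000): -3.91169
R_{1,0} (trapezoid, 2 panels, h=1.4500): -1.65906
R_{1,1} = -1.65906 + (-1.65906 − (-3.91169))/3 = -0.90818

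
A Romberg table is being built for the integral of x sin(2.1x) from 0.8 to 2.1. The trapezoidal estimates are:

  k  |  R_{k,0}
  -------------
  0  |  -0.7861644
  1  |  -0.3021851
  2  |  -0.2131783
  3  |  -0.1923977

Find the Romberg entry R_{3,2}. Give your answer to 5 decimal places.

Richardson extrapolation on the trapezoidal column (denominator 4−1=3):
R_{2,1} = -0.2131783 + (-0.2131783 − (-0.3021851))/3 = -0.1835094
R_{3,1} = -0.1923977 + (-0.1923977 − (-0.2131783))/3 = -0.1854708
R_{3,2} = -0.1854708 + (-0.1854708 − (-0.1835094))/15 = -0.1856016
(Column j=1 coincides with Simpson's rule on the same nodes.)

-0.18560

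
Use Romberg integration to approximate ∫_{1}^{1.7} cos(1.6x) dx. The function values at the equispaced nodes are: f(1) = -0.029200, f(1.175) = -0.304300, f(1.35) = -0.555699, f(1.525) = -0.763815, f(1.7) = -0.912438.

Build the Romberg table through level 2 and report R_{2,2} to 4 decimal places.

-0.3690

R_{0,0} (trapezoid, 1 panel, h=0.7000): -0.329573
R_{1,0} (trapezoid, 2 panels, h=0.3500): -0.359281
R_{2,0} (trapezoid, 4 panels, h=0.1750): -0.366561
R_{1,1} = -0.359281 + (-0.359281 − (-0.329573))/3 = -0.369184
R_{2,1} = -0.366561 + (-0.366561 − (-0.359281))/3 = -0.368988
R_{2,2} = -0.368988 + (-0.368988 − (-0.369184))/15 = -0.368975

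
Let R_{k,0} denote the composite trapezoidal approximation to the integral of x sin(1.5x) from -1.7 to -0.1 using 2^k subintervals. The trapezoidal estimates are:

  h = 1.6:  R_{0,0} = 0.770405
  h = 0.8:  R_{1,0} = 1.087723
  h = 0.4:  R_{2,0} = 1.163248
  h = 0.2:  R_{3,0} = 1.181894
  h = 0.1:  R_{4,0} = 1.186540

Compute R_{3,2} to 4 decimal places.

Richardson extrapolation on the trapezoidal column (denominator 4−1=3):
R_{2,1} = (4·1.163248 − 1.087723) / 3 = 1.188423
R_{3,1} = 1.181894 + (1.181894 − 1.163248)/3 = 1.188109
R_{3,2} = (16·1.188109 − 1.188423) / 15 = 1.188088
(Column j=1 coincides with Simpson's rule on the same nodes.)

1.1881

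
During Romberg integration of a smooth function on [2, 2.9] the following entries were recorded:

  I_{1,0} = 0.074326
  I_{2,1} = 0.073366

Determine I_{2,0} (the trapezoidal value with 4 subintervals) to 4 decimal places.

From I_{2,1} = (4·I_{2,0} − I_{1,0})/3, solve for I_{2,0}:
4·I_{2,0} = 3·0.073366 + 0.074326 = 0.294424
I_{2,0} = 0.073606

0.0736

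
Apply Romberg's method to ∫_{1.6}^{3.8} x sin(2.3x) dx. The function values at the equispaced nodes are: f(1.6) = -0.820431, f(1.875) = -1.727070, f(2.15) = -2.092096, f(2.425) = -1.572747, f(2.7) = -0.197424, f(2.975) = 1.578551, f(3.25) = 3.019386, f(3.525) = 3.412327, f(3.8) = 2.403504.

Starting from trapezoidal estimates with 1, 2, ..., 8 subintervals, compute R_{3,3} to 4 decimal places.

R_{0,0} (trapezoid, 1 panel, h=2.2000): 1.741380
R_{1,0} (trapezoid, 2 panels, h=1.1000): 0.653524
R_{2,0} (trapezoid, 4 panels, h=0.5500): 0.836771
R_{3,0} (trapezoid, 8 panels, h=0.2750): 0.883427
R_{1,1} = 0.653524 + (0.653524 − 1.741380)/3 = 0.290905
R_{2,1} = 0.836771 + (0.836771 − 0.653524)/3 = 0.897853
R_{3,1} = 0.883427 + (0.883427 − 0.836771)/3 = 0.898979
R_{2,2} = 0.897853 + (0.897853 − 0.290905)/15 = 0.938316
R_{3,2} = 0.898979 + (0.898979 − 0.897853)/15 = 0.899054
R_{3,3} = 0.899054 + (0.899054 − 0.938316)/63 = 0.898431

0.8984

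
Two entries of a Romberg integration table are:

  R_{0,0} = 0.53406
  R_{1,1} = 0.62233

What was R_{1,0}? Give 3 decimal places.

From R_{1,1} = (4·R_{1,0} − R_{0,0})/3, solve for R_{1,0}:
4·R_{1,0} = 3·0.62233 + 0.53406 = 2.40105
R_{1,0} = 0.60026

0.600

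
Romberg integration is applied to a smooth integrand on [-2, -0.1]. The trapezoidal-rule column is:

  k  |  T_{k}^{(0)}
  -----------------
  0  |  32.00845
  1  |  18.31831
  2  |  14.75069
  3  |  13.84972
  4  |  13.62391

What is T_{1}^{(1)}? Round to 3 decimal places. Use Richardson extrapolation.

Richardson extrapolation on the trapezoidal column (denominator 4−1=3):
T_{1}^{(1)} = (4·18.31831 − 32.00845) / 3 = 13.75493

13.755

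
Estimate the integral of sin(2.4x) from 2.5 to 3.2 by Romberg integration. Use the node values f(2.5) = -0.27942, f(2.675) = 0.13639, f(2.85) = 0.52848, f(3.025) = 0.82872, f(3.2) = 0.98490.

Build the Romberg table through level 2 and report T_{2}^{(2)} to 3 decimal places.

T_{0}^{(0)} (trapezoid, 1 panel, h=0.7000): 0.24692
T_{1}^{(0)} (trapezoid, 2 panels, h=0.3500): 0.30843
T_{2}^{(0)} (trapezoid, 4 panels, h=0.1750): 0.32311
T_{1}^{(1)} = 0.30843 + (0.30843 − 0.24692)/3 = 0.32893
T_{2}^{(1)} = 0.32311 + (0.32311 − 0.30843)/3 = 0.32800
T_{2}^{(2)} = 0.32800 + (0.32800 − 0.32893)/15 = 0.32794

0.328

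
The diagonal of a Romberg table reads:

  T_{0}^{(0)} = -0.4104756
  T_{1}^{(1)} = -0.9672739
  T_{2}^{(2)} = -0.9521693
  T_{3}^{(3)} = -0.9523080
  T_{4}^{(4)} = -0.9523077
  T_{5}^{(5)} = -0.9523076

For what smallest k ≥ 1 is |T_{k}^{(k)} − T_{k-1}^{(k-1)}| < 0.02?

k = 2

|T_{1}^{(1)} − T_{0}^{(0)}| = 0.5567983 ≥ 0.02
|T_{2}^{(2)} − T_{1}^{(1)}| = 0.0151046 < 0.02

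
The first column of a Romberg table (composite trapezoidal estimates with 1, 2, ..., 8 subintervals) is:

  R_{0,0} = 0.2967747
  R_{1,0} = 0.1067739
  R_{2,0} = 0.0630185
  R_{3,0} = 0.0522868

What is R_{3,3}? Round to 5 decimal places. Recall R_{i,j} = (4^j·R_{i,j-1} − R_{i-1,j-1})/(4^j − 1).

0.04873

Richardson extrapolation on the trapezoidal column (denominator 4−1=3):
R_{1,1} = 0.1067739 + (0.1067739 − 0.2967747)/3 = 0.0434403
R_{2,1} = (4·0.0630185 − 0.1067739) / 3 = 0.0484334
R_{3,1} = (4·0.0522868 − 0.0630185) / 3 = 0.0487096
R_{2,2} = 0.0484334 + (0.0484334 − 0.0434403)/15 = 0.0487663
R_{3,2} = (16·0.0487096 − 0.0484334) / 15 = 0.0487280
R_{3,3} = (64·0.0487280 − 0.0487663) / 63 = 0.0487274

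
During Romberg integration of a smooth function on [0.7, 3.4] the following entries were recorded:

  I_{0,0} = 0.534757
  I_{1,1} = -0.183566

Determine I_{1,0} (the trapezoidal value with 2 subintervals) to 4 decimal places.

From I_{1,1} = (4·I_{1,0} − I_{0,0})/3, solve for I_{1,0}:
4·I_{1,0} = 3·(-0.183566) + 0.534757 = -0.015941
I_{1,0} = -0.003985

-0.0040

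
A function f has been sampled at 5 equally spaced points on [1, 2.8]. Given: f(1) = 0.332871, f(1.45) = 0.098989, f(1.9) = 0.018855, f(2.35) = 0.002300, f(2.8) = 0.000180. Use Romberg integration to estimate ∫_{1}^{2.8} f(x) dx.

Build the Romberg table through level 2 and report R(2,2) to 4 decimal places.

R(0,0) (trapezoid, 1 panel, h=1.8000): 0.299746
R(1,0) (trapezoid, 2 panels, h=0.9000): 0.166842
R(2,0) (trapezoid, 4 panels, h=0.4500): 0.129001
R(1,1) = 0.166842 + (0.166842 − 0.299746)/3 = 0.122541
R(2,1) = 0.129001 + (0.129001 − 0.166842)/3 = 0.116387
R(2,2) = 0.116387 + (0.116387 − 0.122541)/15 = 0.115977

0.1160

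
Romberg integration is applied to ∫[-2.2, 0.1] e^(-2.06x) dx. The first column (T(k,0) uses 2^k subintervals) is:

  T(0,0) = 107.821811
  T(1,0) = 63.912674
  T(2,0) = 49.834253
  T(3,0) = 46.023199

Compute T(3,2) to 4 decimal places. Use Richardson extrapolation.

44.7269

Richardson extrapolation on the trapezoidal column (denominator 4−1=3):
T(2,1) = 49.834253 + (49.834253 − 63.912674)/3 = 45.141446
T(3,1) = 46.023199 + (46.023199 − 49.834253)/3 = 44.752848
T(3,2) = 44.752848 + (44.752848 − 45.141446)/15 = 44.726941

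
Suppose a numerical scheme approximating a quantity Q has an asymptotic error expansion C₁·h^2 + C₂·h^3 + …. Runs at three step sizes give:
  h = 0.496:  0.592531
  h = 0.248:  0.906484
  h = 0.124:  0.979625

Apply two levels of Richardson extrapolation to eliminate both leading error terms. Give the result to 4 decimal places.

1.0030

First eliminate the h^2 term (factor 2^2 = 4):
  B₁ = (4·0.906484 − 0.592531)/3 = 1.011135
  B₂ = (4·0.979625 − 0.906484)/3 = 1.004005
Then eliminate the h^3 term (factor 2^3 = 8):
  (8·1.004005 − 1.011135)/7 = 1.002986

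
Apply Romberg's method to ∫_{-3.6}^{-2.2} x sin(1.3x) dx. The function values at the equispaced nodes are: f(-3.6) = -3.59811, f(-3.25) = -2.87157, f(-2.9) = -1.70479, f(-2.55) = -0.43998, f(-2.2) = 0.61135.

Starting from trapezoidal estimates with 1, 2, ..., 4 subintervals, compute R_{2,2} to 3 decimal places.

-2.292

R_{0,0} (trapezoid, 1 panel, h=1.4000): -2.09073
R_{1,0} (trapezoid, 2 panels, h=0.7000): -2.23872
R_{2,0} (trapezoid, 4 panels, h=0.3500): -2.27840
R_{1,1} = -2.23872 + (-2.23872 − (-2.09073))/3 = -2.28805
R_{2,1} = -2.27840 + (-2.27840 − (-2.23872))/3 = -2.29163
R_{2,2} = -2.29163 + (-2.29163 − (-2.28805))/15 = -2.29187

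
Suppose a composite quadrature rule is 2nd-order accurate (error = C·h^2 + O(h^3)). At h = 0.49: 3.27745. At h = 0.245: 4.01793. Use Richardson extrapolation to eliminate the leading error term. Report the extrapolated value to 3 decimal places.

The leading error scales as h^2; refining by a factor of 2 reduces it by 2^2 = 4.
Extrapolated value = (4·A(h/2) − A(h)) / (4 − 1)
= (4·4.01793 − 3.27745) / 3
= 12.79427 / 3 = 4.26476

4.265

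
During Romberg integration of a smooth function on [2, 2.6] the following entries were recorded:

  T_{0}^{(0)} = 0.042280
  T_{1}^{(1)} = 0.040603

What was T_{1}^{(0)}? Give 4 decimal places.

From T_{1}^{(1)} = (4·T_{1}^{(0)} − T_{0}^{(0)})/3, solve for T_{1}^{(0)}:
4·T_{1}^{(0)} = 3·0.040603 + 0.042280 = 0.164089
T_{1}^{(0)} = 0.041022

0.0410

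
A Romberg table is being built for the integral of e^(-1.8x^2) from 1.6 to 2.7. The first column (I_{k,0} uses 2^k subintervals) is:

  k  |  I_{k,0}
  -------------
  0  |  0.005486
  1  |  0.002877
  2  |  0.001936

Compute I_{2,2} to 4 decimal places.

0.0016

I_{1,1} = (4·0.002877 − 0.005486) / 3 = 0.002007
I_{2,1} = 0.001936 + (0.001936 − 0.002877)/3 = 0.001622
I_{2,2} = 0.001622 + (0.001622 − 0.002007)/15 = 0.001596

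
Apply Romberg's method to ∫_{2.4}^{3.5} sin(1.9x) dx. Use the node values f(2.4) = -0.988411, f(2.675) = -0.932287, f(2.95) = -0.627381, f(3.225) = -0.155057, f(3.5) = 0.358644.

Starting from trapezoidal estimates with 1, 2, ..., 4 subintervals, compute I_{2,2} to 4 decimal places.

-0.5712

I_{0,0} (trapezoid, 1 panel, h=1.1000): -0.346372
I_{1,0} (trapezoid, 2 panels, h=0.5500): -0.518245
I_{2,0} (trapezoid, 4 panels, h=0.2750): -0.558142
I_{1,1} = -0.518245 + (-0.518245 − (-0.346372))/3 = -0.575536
I_{2,1} = -0.558142 + (-0.558142 − (-0.518245))/3 = -0.571441
I_{2,2} = -0.571441 + (-0.571441 − (-0.575536))/15 = -0.571168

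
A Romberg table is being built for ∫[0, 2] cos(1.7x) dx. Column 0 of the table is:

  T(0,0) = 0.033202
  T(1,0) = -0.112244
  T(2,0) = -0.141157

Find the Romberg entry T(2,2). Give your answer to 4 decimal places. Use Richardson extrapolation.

-0.1501

T(1,1) = -0.112244 + (-0.112244 − 0.033202)/3 = -0.160726
T(2,1) = -0.141157 + (-0.141157 − (-0.112244))/3 = -0.150795
T(2,2) = -0.150795 + (-0.150795 − (-0.160726))/15 = -0.150133
(Column j=1 coincides with Simpson's rule on the same nodes.)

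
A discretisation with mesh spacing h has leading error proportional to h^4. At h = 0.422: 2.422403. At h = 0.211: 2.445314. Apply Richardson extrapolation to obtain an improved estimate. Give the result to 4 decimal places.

Extrapolated value = (16·A(h/2) − A(h)) / (16 − 1)
= (16·2.445314 − 2.422403) / 15
= 36.702621 / 15 = 2.446841

2.4468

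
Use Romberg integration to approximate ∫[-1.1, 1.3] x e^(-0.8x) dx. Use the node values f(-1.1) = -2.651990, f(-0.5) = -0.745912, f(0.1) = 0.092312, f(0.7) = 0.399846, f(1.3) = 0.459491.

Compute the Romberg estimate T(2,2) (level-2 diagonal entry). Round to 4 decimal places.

-0.6750

T(0,0) (trapezoid, 1 panel, h=2.4000): -2.630999
T(1,0) (trapezoid, 2 panels, h=1.2000): -1.204725
T(2,0) (trapezoid, 4 panels, h=0.6000): -0.810002
T(1,1) = -1.204725 + (-1.204725 − (-2.630999))/3 = -0.729300
T(2,1) = -0.810002 + (-0.810002 − (-1.204725))/3 = -0.678428
T(2,2) = -0.678428 + (-0.678428 − (-0.729300))/15 = -0.675037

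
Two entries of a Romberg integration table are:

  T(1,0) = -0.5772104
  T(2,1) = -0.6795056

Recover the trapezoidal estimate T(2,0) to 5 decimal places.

From T(2,1) = (4·T(2,0) − T(1,0))/3, solve for T(2,0):
4·T(2,0) = 3·(-0.6795056) + (-0.5772104) = -2.6157272
T(2,0) = -0.6539318

-0.65393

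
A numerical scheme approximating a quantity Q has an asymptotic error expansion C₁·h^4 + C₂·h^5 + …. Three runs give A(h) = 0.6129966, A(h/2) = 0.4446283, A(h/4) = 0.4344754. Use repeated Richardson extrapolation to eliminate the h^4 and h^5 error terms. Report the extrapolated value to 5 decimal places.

First eliminate the h^4 term (factor 2^4 = 16):
  B₁ = (16·0.4446283 − 0.6129966)/15 = 0.4334037
  B₂ = (16·0.4344754 − 0.4446283)/15 = 0.4337985
Then eliminate the h^5 term (factor 2^5 = 32):
  (32·0.4337985 − 0.4334037)/31 = 0.4338112

0.43381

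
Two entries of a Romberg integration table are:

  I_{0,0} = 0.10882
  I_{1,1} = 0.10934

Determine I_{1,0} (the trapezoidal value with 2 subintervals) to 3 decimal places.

0.109

From I_{1,1} = (4·I_{1,0} − I_{0,0})/3, solve for I_{1,0}:
4·I_{1,0} = 3·0.10934 + 0.10882 = 0.43684
I_{1,0} = 0.10921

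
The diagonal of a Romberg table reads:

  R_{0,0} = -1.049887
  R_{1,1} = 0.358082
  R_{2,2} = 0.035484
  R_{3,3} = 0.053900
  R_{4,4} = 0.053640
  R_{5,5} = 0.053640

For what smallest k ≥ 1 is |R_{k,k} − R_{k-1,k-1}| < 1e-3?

k = 4

|R_{1,1} − R_{0,0}| = 1.407969 ≥ 1e-3
|R_{2,2} − R_{1,1}| = 0.322598 ≥ 1e-3
|R_{3,3} − R_{2,2}| = 0.018416 ≥ 1e-3
|R_{4,4} − R_{3,3}| = 0.000260 < 1e-3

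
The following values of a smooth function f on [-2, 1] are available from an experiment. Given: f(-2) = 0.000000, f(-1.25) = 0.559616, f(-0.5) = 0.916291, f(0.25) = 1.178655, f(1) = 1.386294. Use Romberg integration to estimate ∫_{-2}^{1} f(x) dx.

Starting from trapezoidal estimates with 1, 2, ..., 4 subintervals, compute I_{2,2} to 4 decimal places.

2.5441

I_{0,0} (trapezoid, 1 panel, h=3.0000): 2.079441
I_{1,0} (trapezoid, 2 panels, h=1.5000): 2.414157
I_{2,0} (trapezoid, 4 panels, h=0.7500): 2.510782
I_{1,1} = 2.414157 + (2.414157 − 2.079441)/3 = 2.525729
I_{2,1} = 2.510782 + (2.510782 − 2.414157)/3 = 2.542990
I_{2,2} = 2.542990 + (2.542990 − 2.525729)/15 = 2.544141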